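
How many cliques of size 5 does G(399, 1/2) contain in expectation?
E[# K_5] = C(399, 5) · (1/2)^C(5, 2) = 82178367579 / 2^10 ≈ 80252312.088867

For each 5-subset S of vertices (there are C(399, 5) = 82178367579 such S), let X_S = 1 if S induces a K_5 (all C(5, 2) = 10 edges present). Then P(X_S = 1) = (1/2)^10 = 1/1024. By linearity of expectation, E[# K_5] = C(399, 5) · (1/2)^10 = 82178367579 / 1024 ≈ 80252312.088867.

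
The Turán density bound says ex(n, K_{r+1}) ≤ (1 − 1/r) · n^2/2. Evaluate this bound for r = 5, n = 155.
Turán density bound = (4/5) · 155^2/2 = 9610

Turán's theorem: ex(n, K_{r+1}) is achieved by the complete r-partite Turán graph T(n, r) with parts as balanced as possible, and is at most (1 − 1/r) · n^2/2. For r = 5, n = 155: the density bound is (4/5) · 24025/2 = 9610. Since 5 ∣ 155, the Turán graph T(155, 5) has parts of equal size 31, and its edge count e(T(155, 5)) = 9610 attains the density bound exactly.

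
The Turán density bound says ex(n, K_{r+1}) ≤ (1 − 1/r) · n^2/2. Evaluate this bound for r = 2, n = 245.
Turán density bound = (1/2) · 245^2/2 = 60025/4 ≈ 15006.25

Turán's theorem: ex(n, K_{r+1}) is achieved by the complete r-partite Turán graph T(n, r) with parts as balanced as possible, and is at most (1 − 1/r) · n^2/2. For r = 2, n = 245: the density bound is (1/2) · 60025/2 = 60025/4 ≈ 15006.25. The integer-valued extremum is e(T(245, 2)) = 15006, which is strictly less than the density bound 60025/4 since 2 ∤ 245 (the parts of T(245, 2) cannot all be equal).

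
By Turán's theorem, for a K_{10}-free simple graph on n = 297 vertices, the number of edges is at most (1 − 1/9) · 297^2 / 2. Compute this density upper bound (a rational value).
Turán density bound = (8/9) · 297^2/2 = 39204

Turán's theorem: ex(n, K_{r+1}) is achieved by the complete r-partite Turán graph T(n, r) with parts as balanced as possible, and is at most (1 − 1/r) · n^2/2. For r = 9, n = 297: the density bound is (8/9) · 88209/2 = 39204. Since 9 ∣ 297, the Turán graph T(297, 9) has parts of equal size 33, and its edge count e(T(297, 9)) = 39204 attains the density bound exactly.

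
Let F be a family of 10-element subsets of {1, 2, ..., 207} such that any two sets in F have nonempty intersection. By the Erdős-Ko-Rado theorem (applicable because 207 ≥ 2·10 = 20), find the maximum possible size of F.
max |F| = C(206, 9) = 1541984268762850

The Erdős-Ko-Rado theorem states: for n ≥ 2k, an intersecting family of k-subsets of an n-element set has size at most C(n − 1, k − 1), with equality for 'star' families {A ⊆ [n] : |A| = k, i ∈ A} (fix an element i). For n = 207, k = 10: C(206, 9) = 1541984268762850.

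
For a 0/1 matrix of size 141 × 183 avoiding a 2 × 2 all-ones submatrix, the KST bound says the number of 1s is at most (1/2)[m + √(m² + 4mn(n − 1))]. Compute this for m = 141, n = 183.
z(141, 183; 2, 2) ≤ (1/2)[141 + √(141² + 4·141·183·182)] = (1/2)[141 + √18804465] = 2238.7058

Kővári–Sós–Turán: let r_1, ..., r_141 be the row sums and z = Σ r_i the total number of 1s. Each pair of columns can share at most one row with both entries 1 (else a 2×2 all-ones block appears), so Σ_i C(r_i, 2) ≤ C(183, 2) = 16653. By convexity Σ_i C(r_i, 2) ≥ 141·C(z/141, 2) = z(z − 141)/(2·141), giving z² − 141z − 141·183·182 ≤ 0 and hence z ≤ (1/2)[141 + √(19881 + 4·4696146)] = (1/2)[141 + √18804465] ≈ (1/2)(141 + 4336.4115) = 2238.7058.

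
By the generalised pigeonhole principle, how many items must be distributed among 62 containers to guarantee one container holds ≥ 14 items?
n = (14 − 1)·62 + 1 = 807

By the generalised pigeonhole principle, to guarantee some box contains ≥ r objects we need more than (r − 1) · k objects total. Threshold: n = (r − 1) · k + 1. With r = 14 and k = 62: n = 13 · 62 + 1 = 806 + 1 = 807. For n = 806 = 13 · 62, we can put exactly 13 objects in every box, avoiding 14 in any single one — so 807 is tight.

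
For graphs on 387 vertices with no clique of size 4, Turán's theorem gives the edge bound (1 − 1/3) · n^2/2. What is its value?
Turán density bound = (2/3) · 387^2/2 = 49923

Turán's theorem: ex(n, K_{r+1}) is achieved by the complete r-partite Turán graph T(n, r) with parts as balanced as possible, and is at most (1 − 1/r) · n^2/2. For r = 3, n = 387: the density bound is (2/3) · 149769/2 = 49923. Since 3 ∣ 387, the Turán graph T(387, 3) has parts of equal size 129, and its edge count e(T(387, 3)) = 49923 attains the density bound exactly.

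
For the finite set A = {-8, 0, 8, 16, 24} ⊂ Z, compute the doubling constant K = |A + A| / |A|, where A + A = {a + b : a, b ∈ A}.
K = |A + A| / |A| = 9/5

Enumerate A + A = {a + b : a, b ∈ A}. With |A| = 5, there are |A|^2 = 25 ordered sum pairs; collecting distinct values, A + A = {-16, -8, 0, 8, 16, 24, 32, 40, 48}, so |A + A| = 9. Thus K = 9/5. Here |A + A| = 2|A| − 1 = 9, the minimum possible — so K = 9/5 is minimal, which holds iff A is an arithmetic progression.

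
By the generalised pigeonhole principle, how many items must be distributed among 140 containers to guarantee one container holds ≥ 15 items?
n = (15 − 1)·140 + 1 = 1961

By the generalised pigeonhole principle, to guarantee some box contains ≥ r objects we need more than (r − 1) · k objects total. Threshold: n = (r − 1) · k + 1. With r = 15 and k = 140: n = 14 · 140 + 1 = 1960 + 1 = 1961. For n = 1960 = 14 · 140, we can put exactly 14 objects in every box, avoiding 15 in any single one — so 1961 is tight.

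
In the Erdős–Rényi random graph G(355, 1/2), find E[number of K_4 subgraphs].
E[# K_4] = C(355, 4) · (1/2)^C(4, 2) = 650635480 / 2^6 = 81329435/8 = 10166179.375

For each 4-subset S of vertices (there are C(355, 4) = 650635480 such S), let X_S = 1 if S induces a K_4 (all C(4, 2) = 6 edges present). Then P(X_S = 1) = (1/2)^6 = 1/64. By linearity of expectation, E[# K_4] = C(355, 4) · (1/2)^6 = 650635480 / 64 = 81329435/8 = 10166179.375.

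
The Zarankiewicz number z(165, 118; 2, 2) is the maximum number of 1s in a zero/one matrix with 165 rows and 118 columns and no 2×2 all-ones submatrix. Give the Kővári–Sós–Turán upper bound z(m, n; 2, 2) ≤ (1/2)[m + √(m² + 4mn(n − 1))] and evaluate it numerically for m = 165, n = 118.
z(165, 118; 2, 2) ≤ (1/2)[165 + √(165² + 4·165·118·117)] = (1/2)[165 + √9139185] = 1594.0542

Kővári–Sós–Turán: let r_1, ..., r_165 be the row sums and z = Σ r_i the total number of 1s. Each pair of columns can share at most one row with both entries 1 (else a 2×2 all-ones block appears), so Σ_i C(r_i, 2) ≤ C(118, 2) = 6903. By convexity Σ_i C(r_i, 2) ≥ 165·C(z/165, 2) = z(z − 165)/(2·165), giving z² − 165z − 165·118·117 ≤ 0 and hence z ≤ (1/2)[165 + √(27225 + 4·2277990)] = (1/2)[165 + √9139185] ≈ (1/2)(165 + 3023.1085) = 1594.0542.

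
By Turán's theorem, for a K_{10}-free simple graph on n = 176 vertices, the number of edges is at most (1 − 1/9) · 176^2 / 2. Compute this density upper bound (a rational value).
Turán density bound = (8/9) · 176^2/2 = 123904/9 ≈ 13767.1111

Turán's theorem: ex(n, K_{r+1}) is achieved by the complete r-partite Turán graph T(n, r) with parts as balanced as possible, and is at most (1 − 1/r) · n^2/2. For r = 9, n = 176: the density bound is (8/9) · 30976/2 = 123904/9 ≈ 13767.1111. The integer-valued extremum is e(T(176, 9)) = 13766, which is strictly less than the density bound 123904/9 since 9 ∤ 176 (the parts of T(176, 9) cannot all be equal).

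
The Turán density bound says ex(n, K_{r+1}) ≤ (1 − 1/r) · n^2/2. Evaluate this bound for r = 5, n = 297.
Turán density bound = (4/5) · 297^2/2 = 176418/5 ≈ 35283.6

Turán's theorem: ex(n, K_{r+1}) is achieved by the complete r-partite Turán graph T(n, r) with parts as balanced as possible, and is at most (1 − 1/r) · n^2/2. For r = 5, n = 297: the density bound is (4/5) · 88209/2 = 176418/5 ≈ 35283.6. The integer-valued extremum is e(T(297, 5)) = 35283, which is strictly less than the density bound 176418/5 since 5 ∤ 297 (the parts of T(297, 5) cannot all be equal).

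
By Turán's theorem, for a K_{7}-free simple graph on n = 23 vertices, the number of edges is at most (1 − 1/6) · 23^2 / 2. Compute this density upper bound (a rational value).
Turán density bound = (5/6) · 23^2/2 = 2645/12 ≈ 220.4167

Turán's theorem: ex(n, K_{r+1}) is achieved by the complete r-partite Turán graph T(n, r) with parts as balanced as possible, and is at most (1 − 1/r) · n^2/2. For r = 6, n = 23: the density bound is (5/6) · 529/2 = 2645/12 ≈ 220.4167. The integer-valued extremum is e(T(23, 6)) = 220, which is strictly less than the density bound 2645/12 since 6 ∤ 23 (the parts of T(23, 6) cannot all be equal).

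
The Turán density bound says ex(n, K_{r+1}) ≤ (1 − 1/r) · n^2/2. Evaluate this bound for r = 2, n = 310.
Turán density bound = (1/2) · 310^2/2 = 24025

Turán's theorem: ex(n, K_{r+1}) is achieved by the complete r-partite Turán graph T(n, r) with parts as balanced as possible, and is at most (1 − 1/r) · n^2/2. For r = 2, n = 310: the density bound is (1/2) · 96100/2 = 24025. Since 2 ∣ 310, the Turán graph T(310, 2) has parts of equal size 155, and its edge count e(T(310, 2)) = 24025 attains the density bound exactly.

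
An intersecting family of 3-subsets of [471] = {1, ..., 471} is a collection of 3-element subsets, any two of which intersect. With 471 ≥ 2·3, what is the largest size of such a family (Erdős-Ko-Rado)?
max |F| = C(470, 2) = 110215

The Erdős-Ko-Rado theorem states: for n ≥ 2k, an intersecting family of k-subsets of an n-element set has size at most C(n − 1, k − 1), with equality for 'star' families {A ⊆ [n] : |A| = k, i ∈ A} (fix an element i). For n = 471, k = 3: C(470, 2) = 110215.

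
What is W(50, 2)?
W(50, 2) = 50 + 1 = 51

A 2-term AP is any pair of integers, so a monochromatic 2-AP exists iff some colour is used at least twice. With 50 colours, the colouring i ↦ i on {1, ..., 50} uses each colour once, avoiding any monochromatic pair, so W(50, 2) > 50. For {1, ..., 51}, pigeonhole forces two integers of the same colour, which form a monochromatic 2-AP. Hence W(50, 2) = 51.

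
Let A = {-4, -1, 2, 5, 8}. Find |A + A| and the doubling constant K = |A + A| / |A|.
K = |A + A| / |A| = 9/5

Enumerate A + A = {a + b : a, b ∈ A}. With |A| = 5, there are |A|^2 = 25 ordered sum pairs; collecting distinct values, A + A = {-8, -5, -2, 1, 4, 7, 10, 13, 16}, so |A + A| = 9. Thus K = 9/5. Here |A + A| = 2|A| − 1 = 9, the minimum possible — so K = 9/5 is minimal, which holds iff A is an arithmetic progression.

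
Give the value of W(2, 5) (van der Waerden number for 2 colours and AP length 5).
W(2, 5) = 178

This is a classical value, W(2, 5) = 178, established by combining an explicit 2-colouring of {1, ..., 177} with no monochromatic 5-AP (giving the lower bound W(2, 5) > 177) and a finite case analysis / exhaustive computer search showing every 2-colouring of {1, ..., 178} has such an AP.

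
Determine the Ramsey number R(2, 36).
R(2, 36) = 36

R(2, k) = k for all k ≥ 2: in a 2-colouring of K_k, either some edge is red (a red K_2) or all edges are blue (a blue K_k). And K_{35} coloured all-blue has no blue K_36, so R(2, 36) > 35. Hence R(2, 36) = 36.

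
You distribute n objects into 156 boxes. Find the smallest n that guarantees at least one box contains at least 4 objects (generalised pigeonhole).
n = (4 − 1)·156 + 1 = 469

By the generalised pigeonhole principle, to guarantee some box contains ≥ r objects we need more than (r − 1) · k objects total. Threshold: n = (r − 1) · k + 1. With r = 4 and k = 156: n = 3 · 156 + 1 = 468 + 1 = 469. For n = 468 = 3 · 156, we can put exactly 3 objects in every box, avoiding 4 in any single one — so 469 is tight.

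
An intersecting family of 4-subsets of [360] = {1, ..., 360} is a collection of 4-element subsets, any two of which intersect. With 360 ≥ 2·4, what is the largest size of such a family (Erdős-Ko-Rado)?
max |F| = C(359, 3) = 7647059

Erdős-Ko-Rado (1961): when n ≥ 2k, max |F| = C(n−1, k−1). The bound is attained by the star {A : i ∈ A} for any fixed i ∈ [n]. Here C(360−1, 4−1) = C(359, 3) = 7647059.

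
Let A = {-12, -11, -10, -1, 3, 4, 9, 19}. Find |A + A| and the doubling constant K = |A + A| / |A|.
K = |A + A| / |A| = 28/8 = 7/2

Enumerate A + A = {a + b : a, b ∈ A}. With |A| = 8, there are |A|^2 = 64 ordered sum pairs; collecting distinct values, A + A = {-24, -23, -22, -21, -20, -13, -12, -11, -9, -8, -7, -6, -3, -2, -1, 2, 3, 6, 7, 8, 9, 12, 13, 18, 22, 23, 28, 38}, so |A + A| = 28. Thus K = 28/8 = 7/2. For comparison, the minimum possible |A + A| over all 8-element sets is 2·8 − 1 = 15 (so min K = 15/8), attained only by arithmetic progressions.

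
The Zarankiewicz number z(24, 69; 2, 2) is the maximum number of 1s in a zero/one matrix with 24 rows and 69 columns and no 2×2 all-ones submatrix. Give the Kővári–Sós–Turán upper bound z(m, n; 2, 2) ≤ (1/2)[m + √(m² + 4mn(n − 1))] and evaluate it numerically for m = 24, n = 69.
z(24, 69; 2, 2) ≤ (1/2)[24 + √(24² + 4·24·69·68)] = (1/2)[24 + √451008] = 347.7856

Kővári–Sós–Turán: let r_1, ..., r_24 be the row sums and z = Σ r_i the total number of 1s. Each pair of columns can share at most one row with both entries 1 (else a 2×2 all-ones block appears), so Σ_i C(r_i, 2) ≤ C(69, 2) = 2346. By convexity Σ_i C(r_i, 2) ≥ 24·C(z/24, 2) = z(z − 24)/(2·24), giving z² − 24z − 24·69·68 ≤ 0 and hence z ≤ (1/2)[24 + √(576 + 4·112608)] = (1/2)[24 + √451008] ≈ (1/2)(24 + 671.5713) = 347.7856.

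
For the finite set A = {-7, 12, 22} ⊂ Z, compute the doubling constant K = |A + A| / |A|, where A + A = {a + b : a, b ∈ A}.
K = |A + A| / |A| = 6/3 = 2

Enumerate A + A = {a + b : a, b ∈ A}. With |A| = 3, there are |A|^2 = 9 ordered sum pairs; collecting distinct values, A + A = {-14, 5, 15, 24, 34, 44}, so |A + A| = 6. Thus K = 6/3 = 2. For comparison, the minimum possible |A + A| over all 3-element sets is 2·3 − 1 = 5 (so min K = 5/3), attained only by arithmetic progressions.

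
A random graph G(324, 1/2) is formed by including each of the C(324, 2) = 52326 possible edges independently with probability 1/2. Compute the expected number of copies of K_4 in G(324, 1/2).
E[# K_4] = C(324, 4) · (1/2)^C(4, 2) = 450710001 / 2^6 = 7042343.765625

For each 4-subset S of vertices (there are C(324, 4) = 450710001 such S), let X_S = 1 if S induces a K_4 (all C(4, 2) = 6 edges present). Then P(X_S = 1) = (1/2)^6 = 1/64. By linearity of expectation, E[# K_4] = C(324, 4) · (1/2)^6 = 450710001 / 64 = 7042343.765625.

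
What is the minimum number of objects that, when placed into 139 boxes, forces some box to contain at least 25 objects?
n = (25 − 1)·139 + 1 = 3337

By the generalised pigeonhole principle, to guarantee some box contains ≥ r objects we need more than (r − 1) · k objects total. Threshold: n = (r − 1) · k + 1. With r = 25 and k = 139: n = 24 · 139 + 1 = 3336 + 1 = 3337. For n = 3336 = 24 · 139, we can put exactly 24 objects in every box, avoiding 25 in any single one — so 3337 is tight.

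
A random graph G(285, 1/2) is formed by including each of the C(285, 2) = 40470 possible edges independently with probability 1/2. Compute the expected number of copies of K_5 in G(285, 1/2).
E[# K_5] = C(285, 5) · (1/2)^C(5, 2) = 15125990307 / 2^10 ≈ 14771474.909180

For each 5-subset S of vertices (there are C(285, 5) = 15125990307 such S), let X_S = 1 if S induces a K_5 (all C(5, 2) = 10 edges present). Then P(X_S = 1) = (1/2)^10 = 1/1024. By linearity of expectation, E[# K_5] = C(285, 5) · (1/2)^10 = 15125990307 / 1024 ≈ 14771474.909180.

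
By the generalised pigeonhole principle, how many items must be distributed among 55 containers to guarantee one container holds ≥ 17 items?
n = (17 − 1)·55 + 1 = 881

By the generalised pigeonhole principle, to guarantee some box contains ≥ r objects we need more than (r − 1) · k objects total. Threshold: n = (r − 1) · k + 1. With r = 17 and k = 55: n = 16 · 55 + 1 = 880 + 1 = 881. For n = 880 = 16 · 55, we can put exactly 16 objects in every box, avoiding 17 in any single one — so 881 is tight.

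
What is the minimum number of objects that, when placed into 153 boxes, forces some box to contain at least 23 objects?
n = (23 − 1)·153 + 1 = 3367

By the generalised pigeonhole principle, to guarantee some box contains ≥ r objects we need more than (r − 1) · k objects total. Threshold: n = (r − 1) · k + 1. With r = 23 and k = 153: n = 22 · 153 + 1 = 3366 + 1 = 3367. For n = 3366 = 22 · 153, we can put exactly 22 objects in every box, avoiding 23 in any single one — so 3367 is tight.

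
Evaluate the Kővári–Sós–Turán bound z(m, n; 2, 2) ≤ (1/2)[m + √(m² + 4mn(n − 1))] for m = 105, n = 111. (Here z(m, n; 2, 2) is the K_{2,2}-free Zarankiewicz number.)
z(105, 111; 2, 2) ≤ (1/2)[105 + √(105² + 4·105·111·110)] = (1/2)[105 + √5139225] = 1185.9929

Kővári–Sós–Turán: let r_1, ..., r_105 be the row sums and z = Σ r_i the total number of 1s. Each pair of columns can share at most one row with both entries 1 (else a 2×2 all-ones block appears), so Σ_i C(r_i, 2) ≤ C(111, 2) = 6105. By convexity Σ_i C(r_i, 2) ≥ 105·C(z/105, 2) = z(z − 105)/(2·105), giving z² − 105z − 105·111·110 ≤ 0 and hence z ≤ (1/2)[105 + √(11025 + 4·1282050)] = (1/2)[105 + √5139225] ≈ (1/2)(105 + 2266.9859) = 1185.9929.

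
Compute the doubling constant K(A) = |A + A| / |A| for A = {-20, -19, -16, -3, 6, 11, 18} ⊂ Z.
K = |A + A| / |A| = 28/7 = 4

Enumerate A + A = {a + b : a, b ∈ A}. With |A| = 7, there are |A|^2 = 49 ordered sum pairs; collecting distinct values, A + A = {-40, -39, -38, -36, -35, -32, -23, -22, -19, -14, -13, -10, -9, -8, -6, -5, -2, -1, 2, 3, 8, 12, 15, 17, 22, 24, 29, 36}, so |A + A| = 28. Thus K = 28/7 = 4. For comparison, the minimum possible |A + A| over all 7-element sets is 2·7 − 1 = 13 (so min K = 13/7), attained only by arithmetic progressions.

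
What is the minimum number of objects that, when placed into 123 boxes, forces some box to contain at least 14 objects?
n = (14 − 1)·123 + 1 = 1600

By the generalised pigeonhole principle, to guarantee some box contains ≥ r objects we need more than (r − 1) · k objects total. Threshold: n = (r − 1) · k + 1. With r = 14 and k = 123: n = 13 · 123 + 1 = 1599 + 1 = 1600. For n = 1599 = 13 · 123, we can put exactly 13 objects in every box, avoiding 14 in any single one — so 1600 is tight.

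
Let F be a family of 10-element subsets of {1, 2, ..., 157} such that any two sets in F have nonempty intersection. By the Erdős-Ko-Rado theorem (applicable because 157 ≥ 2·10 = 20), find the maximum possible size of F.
max |F| = C(156, 9) = 119196963871700

Erdős-Ko-Rado (1961): when n ≥ 2k, max |F| = C(n−1, k−1). The bound is attained by the star {A : i ∈ A} for any fixed i ∈ [n]. Here C(157−1, 10−1) = C(156, 9) = 119196963871700.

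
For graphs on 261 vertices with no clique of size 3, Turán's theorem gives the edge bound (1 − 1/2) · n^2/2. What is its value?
Turán density bound = (1/2) · 261^2/2 = 68121/4 ≈ 17030.25

Turán's theorem: ex(n, K_{r+1}) is achieved by the complete r-partite Turán graph T(n, r) with parts as balanced as possible, and is at most (1 − 1/r) · n^2/2. For r = 2, n = 261: the density bound is (1/2) · 68121/2 = 68121/4 ≈ 17030.25. The integer-valued extremum is e(T(261, 2)) = 17030, which is strictly less than the density bound 68121/4 since 2 ∤ 261 (the parts of T(261, 2) cannot all be equal).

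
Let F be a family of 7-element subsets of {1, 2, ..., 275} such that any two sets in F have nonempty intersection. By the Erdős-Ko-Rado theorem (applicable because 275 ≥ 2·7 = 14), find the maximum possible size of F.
max |F| = C(274, 6) = 556205081796

Erdős-Ko-Rado (1961): when n ≥ 2k, max |F| = C(n−1, k−1). The bound is attained by the star {A : i ∈ A} for any fixed i ∈ [n]. Here C(275−1, 7−1) = C(274, 6) = 556205081796.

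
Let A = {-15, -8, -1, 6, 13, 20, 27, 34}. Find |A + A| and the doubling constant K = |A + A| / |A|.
K = |A + A| / |A| = 15/8

Enumerate A + A = {a + b : a, b ∈ A}. With |A| = 8, there are |A|^2 = 64 ordered sum pairs; collecting distinct values, A + A = {-30, -23, -16, -9, -2, 5, 12, 19, 26, 33, 40, 47, 54, 61, 68}, so |A + A| = 15. Thus K = 15/8. Here |A + A| = 2|A| − 1 = 15, the minimum possible — so K = 15/8 is minimal, which holds iff A is an arithmetic progression.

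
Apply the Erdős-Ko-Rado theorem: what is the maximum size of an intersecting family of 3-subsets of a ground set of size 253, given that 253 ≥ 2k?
max |F| = C(252, 2) = 31626

The Erdős-Ko-Rado theorem states: for n ≥ 2k, an intersecting family of k-subsets of an n-element set has size at most C(n − 1, k − 1), with equality for 'star' families {A ⊆ [n] : |A| = k, i ∈ A} (fix an element i). For n = 253, k = 3: C(252, 2) = 31626.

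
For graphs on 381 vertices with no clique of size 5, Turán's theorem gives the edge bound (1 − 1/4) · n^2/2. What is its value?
Turán density bound = (3/4) · 381^2/2 = 435483/8 ≈ 54435.375

Turán's theorem: ex(n, K_{r+1}) is achieved by the complete r-partite Turán graph T(n, r) with parts as balanced as possible, and is at most (1 − 1/r) · n^2/2. For r = 4, n = 381: the density bound is (3/4) · 145161/2 = 435483/8 ≈ 54435.375. The integer-valued extremum is e(T(381, 4)) = 54435, which is strictly less than the density bound 435483/8 since 4 ∤ 381 (the parts of T(381, 4) cannot all be equal).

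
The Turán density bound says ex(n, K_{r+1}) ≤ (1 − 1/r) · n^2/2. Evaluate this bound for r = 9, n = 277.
Turán density bound = (8/9) · 277^2/2 = 306916/9 ≈ 34101.7778

Turán's theorem: ex(n, K_{r+1}) is achieved by the complete r-partite Turán graph T(n, r) with parts as balanced as possible, and is at most (1 − 1/r) · n^2/2. For r = 9, n = 277: the density bound is (8/9) · 76729/2 = 306916/9 ≈ 34101.7778. The integer-valued extremum is e(T(277, 9)) = 34101, which is strictly less than the density bound 306916/9 since 9 ∤ 277 (the parts of T(277, 9) cannot all be equal).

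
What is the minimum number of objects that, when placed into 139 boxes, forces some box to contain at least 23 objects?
n = (23 − 1)·139 + 1 = 3059

By the generalised pigeonhole principle, to guarantee some box contains ≥ r objects we need more than (r − 1) · k objects total. Threshold: n = (r − 1) · k + 1. With r = 23 and k = 139: n = 22 · 139 + 1 = 3058 + 1 = 3059. For n = 3058 = 22 · 139, we can put exactly 22 objects in every box, avoiding 23 in any single one — so 3059 is tight.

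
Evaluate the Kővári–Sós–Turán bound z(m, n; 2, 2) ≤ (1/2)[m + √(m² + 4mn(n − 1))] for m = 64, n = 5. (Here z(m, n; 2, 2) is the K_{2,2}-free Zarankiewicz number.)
z(64, 5; 2, 2) ≤ (1/2)[64 + √(64² + 4·64·5·4)] = (1/2)[64 + √9216] = 80

Kővári–Sós–Turán: let r_1, ..., r_64 be the row sums and z = Σ r_i the total number of 1s. Each pair of columns can share at most one row with both entries 1 (else a 2×2 all-ones block appears), so Σ_i C(r_i, 2) ≤ C(5, 2) = 10. By convexity Σ_i C(r_i, 2) ≥ 64·C(z/64, 2) = z(z − 64)/(2·64), giving z² − 64z − 64·5·4 ≤ 0 and hence z ≤ (1/2)[64 + √(4096 + 4·1280)] = (1/2)[64 + √9216] ≈ (1/2)(64 + 96) = 80.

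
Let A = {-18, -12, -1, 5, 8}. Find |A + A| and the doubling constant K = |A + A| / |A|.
K = |A + A| / |A| = 14/5

Enumerate A + A = {a + b : a, b ∈ A}. With |A| = 5, there are |A|^2 = 25 ordered sum pairs; collecting distinct values, A + A = {-36, -30, -24, -19, -13, -10, -7, -4, -2, 4, 7, 10, 13, 16}, so |A + A| = 14. Thus K = 14/5. For comparison, the minimum possible |A + A| over all 5-element sets is 2·5 − 1 = 9 (so min K = 9/5), attained only by arithmetic progressions.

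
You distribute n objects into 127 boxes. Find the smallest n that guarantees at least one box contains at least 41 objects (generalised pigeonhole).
n = (41 − 1)·127 + 1 = 5081

By the generalised pigeonhole principle, to guarantee some box contains ≥ r objects we need more than (r − 1) · k objects total. Threshold: n = (r − 1) · k + 1. With r = 41 and k = 127: n = 40 · 127 + 1 = 5080 + 1 = 5081. For n = 5080 = 40 · 127, we can put exactly 40 objects in every box, avoiding 41 in any single one — so 5081 is tight.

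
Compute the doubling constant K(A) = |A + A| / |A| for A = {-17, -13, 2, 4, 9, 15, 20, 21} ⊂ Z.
K = |A + A| / |A| = 32/8 = 4

Enumerate A + A = {a + b : a, b ∈ A}. With |A| = 8, there are |A|^2 = 64 ordered sum pairs; collecting distinct values, A + A = {-34, -30, -26, -15, -13, -11, -9, -8, -4, -2, 2, 3, 4, 6, 7, 8, 11, 13, 17, 18, 19, 22, 23, 24, 25, 29, 30, 35, 36, 40, 41, 42}, so |A + A| = 32. Thus K = 32/8 = 4. For comparison, the minimum possible |A + A| over all 8-element sets is 2·8 − 1 = 15 (so min K = 15/8), attained only by arithmetic progressions.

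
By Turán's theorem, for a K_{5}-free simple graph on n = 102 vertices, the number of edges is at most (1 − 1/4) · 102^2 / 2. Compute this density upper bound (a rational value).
Turán density bound = (3/4) · 102^2/2 = 7803/2 ≈ 3901.5

Turán's theorem: ex(n, K_{r+1}) is achieved by the complete r-partite Turán graph T(n, r) with parts as balanced as possible, and is at most (1 − 1/r) · n^2/2. For r = 4, n = 102: the density bound is (3/4) · 10404/2 = 7803/2 ≈ 3901.5. The integer-valued extremum is e(T(102, 4)) = 3901, which is strictly less than the density bound 7803/2 since 4 ∤ 102 (the parts of T(102, 4) cannot all be equal).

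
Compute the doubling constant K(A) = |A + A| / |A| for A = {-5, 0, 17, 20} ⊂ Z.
K = |A + A| / |A| = 10/4 = 5/2

Enumerate A + A = {a + b : a, b ∈ A}. With |A| = 4, there are |A|^2 = 16 ordered sum pairs; collecting distinct values, A + A = {-10, -5, 0, 12, 15, 17, 20, 34, 37, 40}, so |A + A| = 10. Thus K = 10/4 = 5/2. For comparison, the minimum possible |A + A| over all 4-element sets is 2·4 − 1 = 7 (so min K = 7/4), attained only by arithmetic progressions.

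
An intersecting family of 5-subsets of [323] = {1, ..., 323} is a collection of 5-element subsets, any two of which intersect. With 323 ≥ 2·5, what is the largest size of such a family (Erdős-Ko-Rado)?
max |F| = C(322, 4) = 439633040

The Erdős-Ko-Rado theorem states: for n ≥ 2k, an intersecting family of k-subsets of an n-element set has size at most C(n − 1, k − 1), with equality for 'star' families {A ⊆ [n] : |A| = k, i ∈ A} (fix an element i). For n = 323, k = 5: C(322, 4) = 439633040.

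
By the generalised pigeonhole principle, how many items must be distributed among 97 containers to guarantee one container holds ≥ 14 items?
n = (14 − 1)·97 + 1 = 1262

By the generalised pigeonhole principle, to guarantee some box contains ≥ r objects we need more than (r − 1) · k objects total. Threshold: n = (r − 1) · k + 1. With r = 14 and k = 97: n = 13 · 97 + 1 = 1261 + 1 = 1262. For n = 1261 = 13 · 97, we can put exactly 13 objects in every box, avoiding 14 in any single one — so 1262 is tight.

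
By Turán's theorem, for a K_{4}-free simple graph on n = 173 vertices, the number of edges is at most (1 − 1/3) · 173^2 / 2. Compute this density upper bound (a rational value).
Turán density bound = (2/3) · 173^2/2 = 29929/3 ≈ 9976.3333

Turán's theorem: ex(n, K_{r+1}) is achieved by the complete r-partite Turán graph T(n, r) with parts as balanced as possible, and is at most (1 − 1/r) · n^2/2. For r = 3, n = 173: the density bound is (2/3) · 29929/2 = 29929/3 ≈ 9976.3333. The integer-valued extremum is e(T(173, 3)) = 9976, which is strictly less than the density bound 29929/3 since 3 ∤ 173 (the parts of T(173, 3) cannot all be equal).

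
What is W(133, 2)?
W(133, 2) = 133 + 1 = 134

A 2-term AP is any pair of integers, so a monochromatic 2-AP exists iff some colour is used at least twice. With 133 colours, the colouring i ↦ i on {1, ..., 133} uses each colour once, avoiding any monochromatic pair, so W(133, 2) > 133. For {1, ..., 134}, pigeonhole forces two integers of the same colour, which form a monochromatic 2-AP. Hence W(133, 2) = 134.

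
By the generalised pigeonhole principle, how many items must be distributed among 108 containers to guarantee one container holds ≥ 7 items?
n = (7 − 1)·108 + 1 = 649

By the generalised pigeonhole principle, to guarantee some box contains ≥ r objects we need more than (r − 1) · k objects total. Threshold: n = (r − 1) · k + 1. With r = 7 and k = 108: n = 6 · 108 + 1 = 648 + 1 = 649. For n = 648 = 6 · 108, we can put exactly 6 objects in every box, avoiding 7 in any single one — so 649 is tight.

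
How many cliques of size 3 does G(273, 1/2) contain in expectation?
E[# K_3] = C(273, 3) · (1/2)^C(3, 2) = 3353896 / 2^3 = 419237

For each 3-subset S of vertices (there are C(273, 3) = 3353896 such S), let X_S = 1 if S induces a K_3 (all C(3, 2) = 3 edges present). Then P(X_S = 1) = (1/2)^3 = 1/8. By linearity of expectation, E[# K_3] = C(273, 3) · (1/2)^3 = 3353896 / 8 = 419237.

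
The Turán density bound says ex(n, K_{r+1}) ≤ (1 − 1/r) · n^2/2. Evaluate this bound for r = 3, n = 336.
Turán density bound = (2/3) · 336^2/2 = 37632

Turán's theorem: ex(n, K_{r+1}) is achieved by the complete r-partite Turán graph T(n, r) with parts as balanced as possible, and is at most (1 − 1/r) · n^2/2. For r = 3, n = 336: the density bound is (2/3) · 112896/2 = 37632. Since 3 ∣ 336, the Turán graph T(336, 3) has parts of equal size 112, and its edge count e(T(336, 3)) = 37632 attains the density bound exactly.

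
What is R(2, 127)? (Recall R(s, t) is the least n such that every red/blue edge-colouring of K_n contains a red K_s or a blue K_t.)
R(2, 127) = 127

R(2, k) = k for all k ≥ 2: in a 2-colouring of K_k, either some edge is red (a red K_2) or all edges are blue (a blue K_k). And K_{126} coloured all-blue has no blue K_127, so R(2, 127) > 126. Hence R(2, 127) = 127.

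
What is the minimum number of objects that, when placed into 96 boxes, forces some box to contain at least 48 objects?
n = (48 − 1)·96 + 1 = 4513

By the generalised pigeonhole principle, to guarantee some box contains ≥ r objects we need more than (r − 1) · k objects total. Threshold: n = (r − 1) · k + 1. With r = 48 and k = 96: n = 47 · 96 + 1 = 4512 + 1 = 4513. For n = 4512 = 47 · 96, we can put exactly 47 objects in every box, avoiding 48 in any single one — so 4513 is tight.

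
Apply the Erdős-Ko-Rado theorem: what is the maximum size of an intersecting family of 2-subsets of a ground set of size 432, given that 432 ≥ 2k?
max |F| = C(431, 1) = 431

The Erdős-Ko-Rado theorem states: for n ≥ 2k, an intersecting family of k-subsets of an n-element set has size at most C(n − 1, k − 1), with equality for 'star' families {A ⊆ [n] : |A| = k, i ∈ A} (fix an element i). For n = 432, k = 2: C(431, 1) = 431.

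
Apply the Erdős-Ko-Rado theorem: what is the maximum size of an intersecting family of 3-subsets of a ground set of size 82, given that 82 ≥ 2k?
max |F| = C(81, 2) = 3240

Erdős-Ko-Rado (1961): when n ≥ 2k, max |F| = C(n−1, k−1). The bound is attained by the star {A : i ∈ A} for any fixed i ∈ [n]. Here C(82−1, 3−1) = C(81, 2) = 3240.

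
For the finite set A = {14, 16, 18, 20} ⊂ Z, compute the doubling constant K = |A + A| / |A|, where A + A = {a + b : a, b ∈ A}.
K = |A + A| / |A| = 7/4

Enumerate A + A = {a + b : a, b ∈ A}. With |A| = 4, there are |A|^2 = 16 ordered sum pairs; collecting distinct values, A + A = {28, 30, 32, 34, 36, 38, 40}, so |A + A| = 7. Thus K = 7/4. Here |A + A| = 2|A| − 1 = 7, the minimum possible — so K = 7/4 is minimal, which holds iff A is an arithmetic progression.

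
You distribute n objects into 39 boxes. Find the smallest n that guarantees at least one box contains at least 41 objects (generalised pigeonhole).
n = (41 − 1)·39 + 1 = 1561

By the generalised pigeonhole principle, to guarantee some box contains ≥ r objects we need more than (r − 1) · k objects total. Threshold: n = (r − 1) · k + 1. With r = 41 and k = 39: n = 40 · 39 + 1 = 1560 + 1 = 1561. For n = 1560 = 40 · 39, we can put exactly 40 objects in every box, avoiding 41 in any single one — so 1561 is tight.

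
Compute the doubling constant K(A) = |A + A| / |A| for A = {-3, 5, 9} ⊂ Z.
K = |A + A| / |A| = 6/3 = 2

Enumerate A + A = {a + b : a, b ∈ A}. With |A| = 3, there are |A|^2 = 9 ordered sum pairs; collecting distinct values, A + A = {-6, 2, 6, 10, 14, 18}, so |A + A| = 6. Thus K = 6/3 = 2. For comparison, the minimum possible |A + A| over all 3-element sets is 2·3 − 1 = 5 (so min K = 5/3), attained only by arithmetic progressions.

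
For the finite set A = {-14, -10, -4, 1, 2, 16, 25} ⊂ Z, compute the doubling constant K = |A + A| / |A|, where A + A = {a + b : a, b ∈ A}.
K = |A + A| / |A| = 26/7

Enumerate A + A = {a + b : a, b ∈ A}. With |A| = 7, there are |A|^2 = 49 ordered sum pairs; collecting distinct values, A + A = {-28, -24, -20, -18, -14, -13, -12, -9, -8, -3, -2, 2, 3, 4, 6, 11, 12, 15, 17, 18, 21, 26, 27, 32, 41, 50}, so |A + A| = 26. Thus K = 26/7. For comparison, the minimum possible |A + A| over all 7-element sets is 2·7 − 1 = 13 (so min K = 13/7), attained only by arithmetic progressions.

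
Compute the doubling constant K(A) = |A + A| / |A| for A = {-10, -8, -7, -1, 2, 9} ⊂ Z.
K = |A + A| / |A| = 19/6

Enumerate A + A = {a + b : a, b ∈ A}. With |A| = 6, there are |A|^2 = 36 ordered sum pairs; collecting distinct values, A + A = {-20, -18, -17, -16, -15, -14, -11, -9, -8, -6, -5, -2, -1, 1, 2, 4, 8, 11, 18}, so |A + A| = 19. Thus K = 19/6. For comparison, the minimum possible |A + A| over all 6-element sets is 2·6 − 1 = 11 (so min K = 11/6), attained only by arithmetic progressions.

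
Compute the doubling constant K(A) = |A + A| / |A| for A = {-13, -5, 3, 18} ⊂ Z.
K = |A + A| / |A| = 9/4

Enumerate A + A = {a + b : a, b ∈ A}. With |A| = 4, there are |A|^2 = 16 ordered sum pairs; collecting distinct values, A + A = {-26, -18, -10, -2, 5, 6, 13, 21, 36}, so |A + A| = 9. Thus K = 9/4. For comparison, the minimum possible |A + A| over all 4-element sets is 2·4 − 1 = 7 (so min K = 7/4), attained only by arithmetic progressions.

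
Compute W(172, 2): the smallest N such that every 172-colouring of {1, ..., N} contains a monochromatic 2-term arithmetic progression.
W(172, 2) = 172 + 1 = 173

A 2-term AP is any pair of integers, so a monochromatic 2-AP exists iff some colour is used at least twice. With 172 colours, the colouring i ↦ i on {1, ..., 172} uses each colour once, avoiding any monochromatic pair, so W(172, 2) > 172. For {1, ..., 173}, pigeonhole forces two integers of the same colour, which form a monochromatic 2-AP. Hence W(172, 2) = 173.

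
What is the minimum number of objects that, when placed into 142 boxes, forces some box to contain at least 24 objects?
n = (24 − 1)·142 + 1 = 3267

By the generalised pigeonhole principle, to guarantee some box contains ≥ r objects we need more than (r − 1) · k objects total. Threshold: n = (r − 1) · k + 1. With r = 24 and k = 142: n = 23 · 142 + 1 = 3266 + 1 = 3267. For n = 3266 = 23 · 142, we can put exactly 23 objects in every box, avoiding 24 in any single one — so 3267 is tight.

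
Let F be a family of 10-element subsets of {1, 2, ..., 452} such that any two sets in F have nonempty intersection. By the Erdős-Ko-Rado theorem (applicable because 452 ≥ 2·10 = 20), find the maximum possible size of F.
max |F| = C(451, 9) = 1963086637803625400

The Erdős-Ko-Rado theorem states: for n ≥ 2k, an intersecting family of k-subsets of an n-element set has size at most C(n − 1, k − 1), with equality for 'star' families {A ⊆ [n] : |A| = k, i ∈ A} (fix an element i). For n = 452, k = 10: C(451, 9) = 1963086637803625400.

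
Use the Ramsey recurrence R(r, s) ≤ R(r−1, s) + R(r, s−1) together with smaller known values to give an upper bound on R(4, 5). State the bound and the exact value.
R(4, 5) ≤ R(3, 5) + R(4, 4) = 14 + 18 = 32; exact value R(4, 5) = 25.

The Erdős–Szekeres recurrence R(r, s) ≤ R(r−1, s) + R(r, s−1) applied to (r, s) = (4, 5) gives
  R(4, 5) ≤ R(3, 5) + R(4, 4) = 14 + 18 = 32.
(Recall R(2, k) = k and R is symmetric.) The recurrence is not tight here (it gives 32, but the exact value is R(4, 5) = 25); the tight upper bound requires a sharper argument than the simple recurrence, combined with a lower-bound construction on K_{24}.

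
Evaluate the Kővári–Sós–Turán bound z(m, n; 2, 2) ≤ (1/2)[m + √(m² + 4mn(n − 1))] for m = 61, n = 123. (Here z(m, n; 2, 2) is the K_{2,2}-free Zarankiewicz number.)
z(61, 123; 2, 2) ≤ (1/2)[61 + √(61² + 4·61·123·122)] = (1/2)[61 + √3665185] = 987.7336

Kővári–Sós–Turán: let r_1, ..., r_61 be the row sums and z = Σ r_i the total number of 1s. Each pair of columns can share at most one row with both entries 1 (else a 2×2 all-ones block appears), so Σ_i C(r_i, 2) ≤ C(123, 2) = 7503. By convexity Σ_i C(r_i, 2) ≥ 61·C(z/61, 2) = z(z − 61)/(2·61), giving z² − 61z − 61·123·122 ≤ 0 and hence z ≤ (1/2)[61 + √(3721 + 4·915366)] = (1/2)[61 + √3665185] ≈ (1/2)(61 + 1914.4673) = 987.7336.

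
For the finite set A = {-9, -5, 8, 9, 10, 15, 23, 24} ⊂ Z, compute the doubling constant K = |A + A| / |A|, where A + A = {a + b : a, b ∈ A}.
K = |A + A| / |A| = 31/8

Enumerate A + A = {a + b : a, b ∈ A}. With |A| = 8, there are |A|^2 = 64 ordered sum pairs; collecting distinct values, A + A = {-18, -14, -10, -1, 0, 1, 3, 4, 5, 6, 10, 14, 15, 16, 17, 18, 19, 20, 23, 24, 25, 30, 31, 32, 33, 34, 38, 39, 46, 47, 48}, so |A + A| = 31. Thus K = 31/8. For comparison, the minimum possible |A + A| over all 8-element sets is 2·8 − 1 = 15 (so min K = 15/8), attained only by arithmetic progressions.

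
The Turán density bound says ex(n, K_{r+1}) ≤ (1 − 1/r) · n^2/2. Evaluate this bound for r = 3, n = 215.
Turán density bound = (2/3) · 215^2/2 = 46225/3 ≈ 15408.3333

Turán's theorem: ex(n, K_{r+1}) is achieved by the complete r-partite Turán graph T(n, r) with parts as balanced as possible, and is at most (1 − 1/r) · n^2/2. For r = 3, n = 215: the density bound is (2/3) · 46225/2 = 46225/3 ≈ 15408.3333. The integer-valued extremum is e(T(215, 3)) = 15408, which is strictly less than the density bound 46225/3 since 3 ∤ 215 (the parts of T(215, 3) cannot all be equal).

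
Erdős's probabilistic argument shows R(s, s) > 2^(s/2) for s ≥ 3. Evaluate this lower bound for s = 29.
2^(29/2) = 23170.475; so R(29, 29) > 23170.475

Colour each edge of K_n uniformly at random with red/blue. The expected number of monochromatic K_29 is C(n, 29) · 2 · 2^(−C(29,2)). If C(n, 29) · 2^(1 − C(29,2)) < 1, then with positive probability no monochromatic K_29 exists, so R(29, 29) > n. The standard estimate C(n, 29) ≤ n^29/29! shows this inequality holds whenever n ≤ 2^(29/2) (since 29! · 2^(C(29,2) − 1) > 2^(29^2/2) ≥ n^29). Hence R(29, 29) > 2^(29/2) = 23170.475.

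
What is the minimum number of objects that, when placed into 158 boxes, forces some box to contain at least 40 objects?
n = (40 − 1)·158 + 1 = 6163

By the generalised pigeonhole principle, to guarantee some box contains ≥ r objects we need more than (r − 1) · k objects total. Threshold: n = (r − 1) · k + 1. With r = 40 and k = 158: n = 39 · 158 + 1 = 6162 + 1 = 6163. For n = 6162 = 39 · 158, we can put exactly 39 objects in every box, avoiding 40 in any single one — so 6163 is tight.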